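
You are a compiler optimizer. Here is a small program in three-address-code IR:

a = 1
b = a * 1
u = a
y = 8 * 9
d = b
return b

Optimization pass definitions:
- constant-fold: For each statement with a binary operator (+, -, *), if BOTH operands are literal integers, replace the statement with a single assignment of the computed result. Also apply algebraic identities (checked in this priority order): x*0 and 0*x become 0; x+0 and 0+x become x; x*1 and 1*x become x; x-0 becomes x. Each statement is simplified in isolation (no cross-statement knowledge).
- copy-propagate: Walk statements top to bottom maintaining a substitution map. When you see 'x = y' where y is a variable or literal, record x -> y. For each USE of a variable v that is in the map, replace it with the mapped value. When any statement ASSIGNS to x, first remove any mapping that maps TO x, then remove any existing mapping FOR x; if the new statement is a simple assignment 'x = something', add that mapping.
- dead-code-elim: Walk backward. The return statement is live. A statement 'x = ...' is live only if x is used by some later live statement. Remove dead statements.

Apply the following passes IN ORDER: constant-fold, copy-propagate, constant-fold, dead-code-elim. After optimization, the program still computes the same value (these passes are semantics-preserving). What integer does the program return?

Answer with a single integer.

Answer: 1

Derivation:
Initial IR:
  a = 1
  b = a * 1
  u = a
  y = 8 * 9
  d = b
  return b
After constant-fold (6 stmts):
  a = 1
  b = a
  u = a
  y = 72
  d = b
  return b
After copy-propagate (6 stmts):
  a = 1
  b = 1
  u = 1
  y = 72
  d = 1
  return 1
After constant-fold (6 stmts):
  a = 1
  b = 1
  u = 1
  y = 72
  d = 1
  return 1
After dead-code-elim (1 stmts):
  return 1
Evaluate:
  a = 1  =>  a = 1
  b = a * 1  =>  b = 1
  u = a  =>  u = 1
  y = 8 * 9  =>  y = 72
  d = b  =>  d = 1
  return b = 1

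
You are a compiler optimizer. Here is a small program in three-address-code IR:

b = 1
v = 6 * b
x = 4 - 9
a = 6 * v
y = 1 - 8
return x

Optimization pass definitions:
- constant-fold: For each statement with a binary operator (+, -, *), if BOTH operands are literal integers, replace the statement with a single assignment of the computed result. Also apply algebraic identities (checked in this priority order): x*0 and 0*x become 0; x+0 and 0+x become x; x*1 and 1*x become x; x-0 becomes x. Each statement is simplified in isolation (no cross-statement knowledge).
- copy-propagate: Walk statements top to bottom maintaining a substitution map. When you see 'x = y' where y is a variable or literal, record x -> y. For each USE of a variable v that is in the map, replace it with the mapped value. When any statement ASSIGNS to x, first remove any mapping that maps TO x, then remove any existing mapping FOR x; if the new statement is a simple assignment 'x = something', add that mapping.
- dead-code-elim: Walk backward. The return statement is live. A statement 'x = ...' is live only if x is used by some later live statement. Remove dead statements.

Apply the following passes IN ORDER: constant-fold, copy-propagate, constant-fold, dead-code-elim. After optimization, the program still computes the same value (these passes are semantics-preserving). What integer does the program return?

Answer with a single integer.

Answer: -5

Derivation:
Initial IR:
  b = 1
  v = 6 * b
  x = 4 - 9
  a = 6 * v
  y = 1 - 8
  return x
After constant-fold (6 stmts):
  b = 1
  v = 6 * b
  x = -5
  a = 6 * v
  y = -7
  return x
After copy-propagate (6 stmts):
  b = 1
  v = 6 * 1
  x = -5
  a = 6 * v
  y = -7
  return -5
After constant-fold (6 stmts):
  b = 1
  v = 6
  x = -5
  a = 6 * v
  y = -7
  return -5
After dead-code-elim (1 stmts):
  return -5
Evaluate:
  b = 1  =>  b = 1
  v = 6 * b  =>  v = 6
  x = 4 - 9  =>  x = -5
  a = 6 * v  =>  a = 36
  y = 1 - 8  =>  y = -7
  return x = -5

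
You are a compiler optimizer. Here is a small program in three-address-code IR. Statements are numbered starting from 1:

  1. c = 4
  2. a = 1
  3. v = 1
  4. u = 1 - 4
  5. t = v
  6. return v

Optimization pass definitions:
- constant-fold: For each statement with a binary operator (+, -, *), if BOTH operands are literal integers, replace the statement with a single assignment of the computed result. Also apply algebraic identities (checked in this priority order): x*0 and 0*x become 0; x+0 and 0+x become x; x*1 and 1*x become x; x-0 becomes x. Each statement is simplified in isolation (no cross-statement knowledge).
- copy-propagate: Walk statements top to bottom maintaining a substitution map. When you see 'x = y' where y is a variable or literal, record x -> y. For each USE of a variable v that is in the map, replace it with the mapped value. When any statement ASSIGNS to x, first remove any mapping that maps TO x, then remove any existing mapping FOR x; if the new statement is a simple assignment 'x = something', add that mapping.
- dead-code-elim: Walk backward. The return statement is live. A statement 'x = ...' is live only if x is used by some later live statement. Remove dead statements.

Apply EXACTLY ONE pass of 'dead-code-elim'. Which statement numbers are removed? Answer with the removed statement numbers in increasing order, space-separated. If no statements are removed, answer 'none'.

Answer: 1 2 4 5

Derivation:
Backward liveness scan:
Stmt 1 'c = 4': DEAD (c not in live set [])
Stmt 2 'a = 1': DEAD (a not in live set [])
Stmt 3 'v = 1': KEEP (v is live); live-in = []
Stmt 4 'u = 1 - 4': DEAD (u not in live set ['v'])
Stmt 5 't = v': DEAD (t not in live set ['v'])
Stmt 6 'return v': KEEP (return); live-in = ['v']
Removed statement numbers: [1, 2, 4, 5]
Surviving IR:
  v = 1
  return v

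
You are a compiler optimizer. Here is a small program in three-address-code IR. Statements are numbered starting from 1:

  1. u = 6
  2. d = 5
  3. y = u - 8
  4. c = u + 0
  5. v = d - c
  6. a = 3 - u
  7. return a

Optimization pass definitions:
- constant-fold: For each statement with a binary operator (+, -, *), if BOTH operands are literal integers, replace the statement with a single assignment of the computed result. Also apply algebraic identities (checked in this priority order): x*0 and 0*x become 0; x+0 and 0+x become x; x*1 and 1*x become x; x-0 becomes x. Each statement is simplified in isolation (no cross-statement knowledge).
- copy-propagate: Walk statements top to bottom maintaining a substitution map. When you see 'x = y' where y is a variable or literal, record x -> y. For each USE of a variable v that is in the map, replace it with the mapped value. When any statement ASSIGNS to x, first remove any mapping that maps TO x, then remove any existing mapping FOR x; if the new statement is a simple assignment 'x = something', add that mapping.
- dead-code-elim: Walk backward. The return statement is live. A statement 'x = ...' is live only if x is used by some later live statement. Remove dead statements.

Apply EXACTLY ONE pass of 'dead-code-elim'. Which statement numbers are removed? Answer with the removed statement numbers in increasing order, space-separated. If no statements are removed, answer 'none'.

Answer: 2 3 4 5

Derivation:
Backward liveness scan:
Stmt 1 'u = 6': KEEP (u is live); live-in = []
Stmt 2 'd = 5': DEAD (d not in live set ['u'])
Stmt 3 'y = u - 8': DEAD (y not in live set ['u'])
Stmt 4 'c = u + 0': DEAD (c not in live set ['u'])
Stmt 5 'v = d - c': DEAD (v not in live set ['u'])
Stmt 6 'a = 3 - u': KEEP (a is live); live-in = ['u']
Stmt 7 'return a': KEEP (return); live-in = ['a']
Removed statement numbers: [2, 3, 4, 5]
Surviving IR:
  u = 6
  a = 3 - u
  return a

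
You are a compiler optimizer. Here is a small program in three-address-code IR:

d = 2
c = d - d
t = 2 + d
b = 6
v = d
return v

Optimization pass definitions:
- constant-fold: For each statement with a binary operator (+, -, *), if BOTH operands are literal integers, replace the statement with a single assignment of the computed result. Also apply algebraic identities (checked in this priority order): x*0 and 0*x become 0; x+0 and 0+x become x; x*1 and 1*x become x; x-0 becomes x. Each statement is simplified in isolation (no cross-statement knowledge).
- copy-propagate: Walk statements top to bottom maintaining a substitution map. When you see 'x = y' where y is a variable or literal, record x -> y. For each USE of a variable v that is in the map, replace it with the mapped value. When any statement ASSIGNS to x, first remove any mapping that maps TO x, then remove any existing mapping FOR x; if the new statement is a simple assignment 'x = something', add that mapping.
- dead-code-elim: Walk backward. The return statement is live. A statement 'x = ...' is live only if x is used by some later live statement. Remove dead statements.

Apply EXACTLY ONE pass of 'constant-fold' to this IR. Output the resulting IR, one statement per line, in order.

Applying constant-fold statement-by-statement:
  [1] d = 2  (unchanged)
  [2] c = d - d  (unchanged)
  [3] t = 2 + d  (unchanged)
  [4] b = 6  (unchanged)
  [5] v = d  (unchanged)
  [6] return v  (unchanged)
Result (6 stmts):
  d = 2
  c = d - d
  t = 2 + d
  b = 6
  v = d
  return v

Answer: d = 2
c = d - d
t = 2 + d
b = 6
v = d
return v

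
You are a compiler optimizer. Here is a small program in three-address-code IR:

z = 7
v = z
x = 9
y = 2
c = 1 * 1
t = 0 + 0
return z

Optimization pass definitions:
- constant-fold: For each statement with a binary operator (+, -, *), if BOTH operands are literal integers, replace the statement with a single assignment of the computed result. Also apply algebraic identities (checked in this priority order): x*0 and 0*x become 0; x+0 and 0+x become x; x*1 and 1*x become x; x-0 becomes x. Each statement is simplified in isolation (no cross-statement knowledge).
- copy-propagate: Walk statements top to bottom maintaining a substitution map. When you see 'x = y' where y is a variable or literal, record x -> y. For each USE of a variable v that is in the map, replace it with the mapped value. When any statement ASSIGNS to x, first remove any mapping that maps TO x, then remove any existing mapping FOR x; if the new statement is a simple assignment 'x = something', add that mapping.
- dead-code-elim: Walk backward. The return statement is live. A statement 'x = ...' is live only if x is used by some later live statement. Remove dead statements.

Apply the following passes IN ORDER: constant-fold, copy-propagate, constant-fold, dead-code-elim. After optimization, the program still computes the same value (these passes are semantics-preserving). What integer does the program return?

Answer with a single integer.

Initial IR:
  z = 7
  v = z
  x = 9
  y = 2
  c = 1 * 1
  t = 0 + 0
  return z
After constant-fold (7 stmts):
  z = 7
  v = z
  x = 9
  y = 2
  c = 1
  t = 0
  return z
After copy-propagate (7 stmts):
  z = 7
  v = 7
  x = 9
  y = 2
  c = 1
  t = 0
  return 7
After constant-fold (7 stmts):
  z = 7
  v = 7
  x = 9
  y = 2
  c = 1
  t = 0
  return 7
After dead-code-elim (1 stmts):
  return 7
Evaluate:
  z = 7  =>  z = 7
  v = z  =>  v = 7
  x = 9  =>  x = 9
  y = 2  =>  y = 2
  c = 1 * 1  =>  c = 1
  t = 0 + 0  =>  t = 0
  return z = 7

Answer: 7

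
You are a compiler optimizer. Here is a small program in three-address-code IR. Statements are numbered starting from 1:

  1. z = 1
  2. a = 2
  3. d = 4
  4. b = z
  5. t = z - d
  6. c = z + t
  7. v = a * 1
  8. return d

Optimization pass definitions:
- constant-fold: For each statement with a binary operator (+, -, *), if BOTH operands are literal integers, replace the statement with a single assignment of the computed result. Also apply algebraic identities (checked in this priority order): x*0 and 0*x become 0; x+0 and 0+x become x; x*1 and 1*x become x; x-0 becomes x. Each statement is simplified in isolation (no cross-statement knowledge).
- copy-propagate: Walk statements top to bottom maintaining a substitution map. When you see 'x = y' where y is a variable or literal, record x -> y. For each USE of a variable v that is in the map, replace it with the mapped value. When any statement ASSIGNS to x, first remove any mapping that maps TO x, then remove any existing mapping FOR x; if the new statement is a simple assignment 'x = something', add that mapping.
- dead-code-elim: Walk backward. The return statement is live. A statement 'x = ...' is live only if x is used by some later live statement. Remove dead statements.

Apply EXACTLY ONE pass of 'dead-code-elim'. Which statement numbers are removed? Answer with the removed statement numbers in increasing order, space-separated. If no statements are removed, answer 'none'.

Answer: 1 2 4 5 6 7

Derivation:
Backward liveness scan:
Stmt 1 'z = 1': DEAD (z not in live set [])
Stmt 2 'a = 2': DEAD (a not in live set [])
Stmt 3 'd = 4': KEEP (d is live); live-in = []
Stmt 4 'b = z': DEAD (b not in live set ['d'])
Stmt 5 't = z - d': DEAD (t not in live set ['d'])
Stmt 6 'c = z + t': DEAD (c not in live set ['d'])
Stmt 7 'v = a * 1': DEAD (v not in live set ['d'])
Stmt 8 'return d': KEEP (return); live-in = ['d']
Removed statement numbers: [1, 2, 4, 5, 6, 7]
Surviving IR:
  d = 4
  return d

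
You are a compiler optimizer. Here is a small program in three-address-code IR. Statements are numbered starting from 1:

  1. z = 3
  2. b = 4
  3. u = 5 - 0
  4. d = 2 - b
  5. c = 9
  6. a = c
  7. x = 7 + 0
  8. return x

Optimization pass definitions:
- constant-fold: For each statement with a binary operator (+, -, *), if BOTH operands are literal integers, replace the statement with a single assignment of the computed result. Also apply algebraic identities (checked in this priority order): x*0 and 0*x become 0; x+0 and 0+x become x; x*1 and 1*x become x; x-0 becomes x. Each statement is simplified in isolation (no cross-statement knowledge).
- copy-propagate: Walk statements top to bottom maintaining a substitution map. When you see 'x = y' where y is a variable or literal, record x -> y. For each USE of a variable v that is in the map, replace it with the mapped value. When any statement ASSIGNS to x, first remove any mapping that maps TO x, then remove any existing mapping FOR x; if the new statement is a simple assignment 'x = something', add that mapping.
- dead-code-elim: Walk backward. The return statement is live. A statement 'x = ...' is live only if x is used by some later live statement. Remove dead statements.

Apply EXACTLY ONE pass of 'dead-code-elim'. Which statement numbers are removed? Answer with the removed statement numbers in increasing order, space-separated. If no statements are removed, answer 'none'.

Answer: 1 2 3 4 5 6

Derivation:
Backward liveness scan:
Stmt 1 'z = 3': DEAD (z not in live set [])
Stmt 2 'b = 4': DEAD (b not in live set [])
Stmt 3 'u = 5 - 0': DEAD (u not in live set [])
Stmt 4 'd = 2 - b': DEAD (d not in live set [])
Stmt 5 'c = 9': DEAD (c not in live set [])
Stmt 6 'a = c': DEAD (a not in live set [])
Stmt 7 'x = 7 + 0': KEEP (x is live); live-in = []
Stmt 8 'return x': KEEP (return); live-in = ['x']
Removed statement numbers: [1, 2, 3, 4, 5, 6]
Surviving IR:
  x = 7 + 0
  return x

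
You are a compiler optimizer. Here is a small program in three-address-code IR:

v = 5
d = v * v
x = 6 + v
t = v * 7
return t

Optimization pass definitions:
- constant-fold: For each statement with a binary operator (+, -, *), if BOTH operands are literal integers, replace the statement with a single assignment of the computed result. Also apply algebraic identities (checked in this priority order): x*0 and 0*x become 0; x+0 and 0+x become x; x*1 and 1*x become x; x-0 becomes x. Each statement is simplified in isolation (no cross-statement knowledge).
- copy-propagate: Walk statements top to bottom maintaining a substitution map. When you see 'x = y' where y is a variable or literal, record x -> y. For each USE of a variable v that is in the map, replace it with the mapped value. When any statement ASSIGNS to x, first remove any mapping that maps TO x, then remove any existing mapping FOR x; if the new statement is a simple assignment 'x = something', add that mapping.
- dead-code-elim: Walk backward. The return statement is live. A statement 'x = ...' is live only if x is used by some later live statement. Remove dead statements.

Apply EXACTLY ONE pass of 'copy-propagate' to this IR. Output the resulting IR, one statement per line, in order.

Answer: v = 5
d = 5 * 5
x = 6 + 5
t = 5 * 7
return t

Derivation:
Applying copy-propagate statement-by-statement:
  [1] v = 5  (unchanged)
  [2] d = v * v  -> d = 5 * 5
  [3] x = 6 + v  -> x = 6 + 5
  [4] t = v * 7  -> t = 5 * 7
  [5] return t  (unchanged)
Result (5 stmts):
  v = 5
  d = 5 * 5
  x = 6 + 5
  t = 5 * 7
  return t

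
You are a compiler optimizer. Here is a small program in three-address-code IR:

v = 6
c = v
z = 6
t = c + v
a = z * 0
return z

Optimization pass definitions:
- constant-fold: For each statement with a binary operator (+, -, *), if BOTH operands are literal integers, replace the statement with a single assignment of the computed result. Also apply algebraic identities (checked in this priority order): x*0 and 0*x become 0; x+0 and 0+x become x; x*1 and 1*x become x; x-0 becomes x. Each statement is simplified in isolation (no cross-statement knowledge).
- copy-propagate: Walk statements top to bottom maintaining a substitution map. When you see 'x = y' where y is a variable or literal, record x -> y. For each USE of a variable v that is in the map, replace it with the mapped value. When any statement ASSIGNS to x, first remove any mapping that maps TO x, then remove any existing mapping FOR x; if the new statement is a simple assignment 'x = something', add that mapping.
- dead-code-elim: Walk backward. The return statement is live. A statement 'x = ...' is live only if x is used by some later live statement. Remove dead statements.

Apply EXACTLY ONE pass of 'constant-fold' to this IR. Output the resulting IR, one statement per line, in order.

Applying constant-fold statement-by-statement:
  [1] v = 6  (unchanged)
  [2] c = v  (unchanged)
  [3] z = 6  (unchanged)
  [4] t = c + v  (unchanged)
  [5] a = z * 0  -> a = 0
  [6] return z  (unchanged)
Result (6 stmts):
  v = 6
  c = v
  z = 6
  t = c + v
  a = 0
  return z

Answer: v = 6
c = v
z = 6
t = c + v
a = 0
return z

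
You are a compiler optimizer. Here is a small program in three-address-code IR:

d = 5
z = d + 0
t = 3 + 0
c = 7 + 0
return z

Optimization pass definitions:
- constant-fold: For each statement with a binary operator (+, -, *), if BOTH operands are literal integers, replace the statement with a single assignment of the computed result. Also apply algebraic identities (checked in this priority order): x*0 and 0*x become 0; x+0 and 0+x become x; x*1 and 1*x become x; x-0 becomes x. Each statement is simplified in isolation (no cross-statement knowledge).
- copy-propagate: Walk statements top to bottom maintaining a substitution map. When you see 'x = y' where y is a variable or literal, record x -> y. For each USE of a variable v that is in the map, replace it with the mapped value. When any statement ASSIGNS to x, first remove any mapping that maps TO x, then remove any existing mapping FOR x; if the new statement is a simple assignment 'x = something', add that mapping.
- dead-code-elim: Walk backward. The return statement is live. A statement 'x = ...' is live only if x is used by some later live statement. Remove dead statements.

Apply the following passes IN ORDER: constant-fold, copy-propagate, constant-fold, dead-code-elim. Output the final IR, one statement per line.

Initial IR:
  d = 5
  z = d + 0
  t = 3 + 0
  c = 7 + 0
  return z
After constant-fold (5 stmts):
  d = 5
  z = d
  t = 3
  c = 7
  return z
After copy-propagate (5 stmts):
  d = 5
  z = 5
  t = 3
  c = 7
  return 5
After constant-fold (5 stmts):
  d = 5
  z = 5
  t = 3
  c = 7
  return 5
After dead-code-elim (1 stmts):
  return 5

Answer: return 5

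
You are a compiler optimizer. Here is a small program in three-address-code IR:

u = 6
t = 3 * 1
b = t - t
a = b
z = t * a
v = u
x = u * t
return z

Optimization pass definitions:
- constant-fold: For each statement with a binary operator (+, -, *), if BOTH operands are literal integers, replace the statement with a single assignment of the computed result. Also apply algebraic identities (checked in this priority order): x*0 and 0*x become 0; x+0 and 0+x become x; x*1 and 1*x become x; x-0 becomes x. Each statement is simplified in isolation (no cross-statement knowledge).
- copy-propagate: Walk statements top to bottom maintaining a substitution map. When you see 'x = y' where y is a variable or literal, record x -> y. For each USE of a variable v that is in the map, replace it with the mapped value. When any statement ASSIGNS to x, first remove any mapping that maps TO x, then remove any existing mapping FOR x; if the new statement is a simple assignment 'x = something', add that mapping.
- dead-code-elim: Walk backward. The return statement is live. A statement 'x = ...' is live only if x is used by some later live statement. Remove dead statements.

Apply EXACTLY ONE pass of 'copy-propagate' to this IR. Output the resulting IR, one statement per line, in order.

Answer: u = 6
t = 3 * 1
b = t - t
a = b
z = t * b
v = 6
x = 6 * t
return z

Derivation:
Applying copy-propagate statement-by-statement:
  [1] u = 6  (unchanged)
  [2] t = 3 * 1  (unchanged)
  [3] b = t - t  (unchanged)
  [4] a = b  (unchanged)
  [5] z = t * a  -> z = t * b
  [6] v = u  -> v = 6
  [7] x = u * t  -> x = 6 * t
  [8] return z  (unchanged)
Result (8 stmts):
  u = 6
  t = 3 * 1
  b = t - t
  a = b
  z = t * b
  v = 6
  x = 6 * t
  return z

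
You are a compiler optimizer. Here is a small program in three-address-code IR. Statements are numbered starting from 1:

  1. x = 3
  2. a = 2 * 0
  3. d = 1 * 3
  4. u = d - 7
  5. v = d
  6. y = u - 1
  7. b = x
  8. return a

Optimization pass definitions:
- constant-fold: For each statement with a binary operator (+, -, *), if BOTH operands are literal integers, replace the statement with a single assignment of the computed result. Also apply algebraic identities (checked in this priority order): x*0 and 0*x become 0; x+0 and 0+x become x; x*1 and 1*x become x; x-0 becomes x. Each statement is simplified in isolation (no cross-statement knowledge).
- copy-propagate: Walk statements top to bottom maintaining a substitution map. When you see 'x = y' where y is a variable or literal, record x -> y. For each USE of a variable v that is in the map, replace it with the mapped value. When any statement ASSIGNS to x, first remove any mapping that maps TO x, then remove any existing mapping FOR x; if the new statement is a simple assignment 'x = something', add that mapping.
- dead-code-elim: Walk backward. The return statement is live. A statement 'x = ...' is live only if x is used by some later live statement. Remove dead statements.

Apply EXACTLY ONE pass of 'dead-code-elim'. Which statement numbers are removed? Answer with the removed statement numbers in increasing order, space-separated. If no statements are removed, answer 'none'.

Backward liveness scan:
Stmt 1 'x = 3': DEAD (x not in live set [])
Stmt 2 'a = 2 * 0': KEEP (a is live); live-in = []
Stmt 3 'd = 1 * 3': DEAD (d not in live set ['a'])
Stmt 4 'u = d - 7': DEAD (u not in live set ['a'])
Stmt 5 'v = d': DEAD (v not in live set ['a'])
Stmt 6 'y = u - 1': DEAD (y not in live set ['a'])
Stmt 7 'b = x': DEAD (b not in live set ['a'])
Stmt 8 'return a': KEEP (return); live-in = ['a']
Removed statement numbers: [1, 3, 4, 5, 6, 7]
Surviving IR:
  a = 2 * 0
  return a

Answer: 1 3 4 5 6 7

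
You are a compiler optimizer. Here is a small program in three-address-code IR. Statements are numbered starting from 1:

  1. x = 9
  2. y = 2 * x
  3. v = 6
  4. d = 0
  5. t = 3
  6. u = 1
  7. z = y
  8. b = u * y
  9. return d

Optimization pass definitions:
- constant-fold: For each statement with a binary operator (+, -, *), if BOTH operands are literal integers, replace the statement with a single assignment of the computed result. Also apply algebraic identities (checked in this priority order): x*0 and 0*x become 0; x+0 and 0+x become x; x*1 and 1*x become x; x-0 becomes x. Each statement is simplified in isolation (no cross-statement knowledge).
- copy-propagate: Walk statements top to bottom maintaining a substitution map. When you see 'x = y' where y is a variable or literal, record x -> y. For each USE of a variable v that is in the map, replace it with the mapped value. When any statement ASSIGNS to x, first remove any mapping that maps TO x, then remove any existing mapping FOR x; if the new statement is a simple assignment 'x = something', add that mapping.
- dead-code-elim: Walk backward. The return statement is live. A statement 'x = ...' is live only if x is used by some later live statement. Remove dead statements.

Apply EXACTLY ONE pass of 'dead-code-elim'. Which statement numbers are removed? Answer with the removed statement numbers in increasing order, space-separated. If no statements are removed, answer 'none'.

Backward liveness scan:
Stmt 1 'x = 9': DEAD (x not in live set [])
Stmt 2 'y = 2 * x': DEAD (y not in live set [])
Stmt 3 'v = 6': DEAD (v not in live set [])
Stmt 4 'd = 0': KEEP (d is live); live-in = []
Stmt 5 't = 3': DEAD (t not in live set ['d'])
Stmt 6 'u = 1': DEAD (u not in live set ['d'])
Stmt 7 'z = y': DEAD (z not in live set ['d'])
Stmt 8 'b = u * y': DEAD (b not in live set ['d'])
Stmt 9 'return d': KEEP (return); live-in = ['d']
Removed statement numbers: [1, 2, 3, 5, 6, 7, 8]
Surviving IR:
  d = 0
  return d

Answer: 1 2 3 5 6 7 8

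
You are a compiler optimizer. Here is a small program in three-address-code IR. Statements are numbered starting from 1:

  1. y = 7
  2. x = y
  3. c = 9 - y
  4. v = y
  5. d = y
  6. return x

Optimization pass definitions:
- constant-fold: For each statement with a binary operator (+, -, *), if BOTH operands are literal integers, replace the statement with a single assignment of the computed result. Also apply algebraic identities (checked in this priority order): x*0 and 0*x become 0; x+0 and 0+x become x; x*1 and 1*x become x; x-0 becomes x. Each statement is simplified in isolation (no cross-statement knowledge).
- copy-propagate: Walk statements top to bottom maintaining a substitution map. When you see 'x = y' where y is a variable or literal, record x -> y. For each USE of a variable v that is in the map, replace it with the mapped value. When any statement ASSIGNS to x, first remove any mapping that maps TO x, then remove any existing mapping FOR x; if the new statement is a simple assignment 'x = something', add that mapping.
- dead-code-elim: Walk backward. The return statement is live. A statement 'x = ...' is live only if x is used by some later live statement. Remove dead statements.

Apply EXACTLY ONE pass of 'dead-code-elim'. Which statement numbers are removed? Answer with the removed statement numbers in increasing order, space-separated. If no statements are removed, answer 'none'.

Answer: 3 4 5

Derivation:
Backward liveness scan:
Stmt 1 'y = 7': KEEP (y is live); live-in = []
Stmt 2 'x = y': KEEP (x is live); live-in = ['y']
Stmt 3 'c = 9 - y': DEAD (c not in live set ['x'])
Stmt 4 'v = y': DEAD (v not in live set ['x'])
Stmt 5 'd = y': DEAD (d not in live set ['x'])
Stmt 6 'return x': KEEP (return); live-in = ['x']
Removed statement numbers: [3, 4, 5]
Surviving IR:
  y = 7
  x = y
  return x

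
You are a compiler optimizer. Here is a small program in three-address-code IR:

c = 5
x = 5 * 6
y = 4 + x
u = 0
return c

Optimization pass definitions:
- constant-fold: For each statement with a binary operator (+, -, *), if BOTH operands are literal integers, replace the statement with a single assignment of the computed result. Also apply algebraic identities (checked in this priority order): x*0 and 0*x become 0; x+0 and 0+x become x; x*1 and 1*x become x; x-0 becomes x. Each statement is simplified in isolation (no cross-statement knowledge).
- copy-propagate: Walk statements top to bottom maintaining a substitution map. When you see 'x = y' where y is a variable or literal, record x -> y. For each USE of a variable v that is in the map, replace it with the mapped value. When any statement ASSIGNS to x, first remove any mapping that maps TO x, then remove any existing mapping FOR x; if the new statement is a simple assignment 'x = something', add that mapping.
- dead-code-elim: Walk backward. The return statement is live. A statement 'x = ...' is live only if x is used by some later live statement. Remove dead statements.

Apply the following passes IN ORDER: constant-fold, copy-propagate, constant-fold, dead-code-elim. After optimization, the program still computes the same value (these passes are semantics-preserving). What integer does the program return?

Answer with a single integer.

Initial IR:
  c = 5
  x = 5 * 6
  y = 4 + x
  u = 0
  return c
After constant-fold (5 stmts):
  c = 5
  x = 30
  y = 4 + x
  u = 0
  return c
After copy-propagate (5 stmts):
  c = 5
  x = 30
  y = 4 + 30
  u = 0
  return 5
After constant-fold (5 stmts):
  c = 5
  x = 30
  y = 34
  u = 0
  return 5
After dead-code-elim (1 stmts):
  return 5
Evaluate:
  c = 5  =>  c = 5
  x = 5 * 6  =>  x = 30
  y = 4 + x  =>  y = 34
  u = 0  =>  u = 0
  return c = 5

Answer: 5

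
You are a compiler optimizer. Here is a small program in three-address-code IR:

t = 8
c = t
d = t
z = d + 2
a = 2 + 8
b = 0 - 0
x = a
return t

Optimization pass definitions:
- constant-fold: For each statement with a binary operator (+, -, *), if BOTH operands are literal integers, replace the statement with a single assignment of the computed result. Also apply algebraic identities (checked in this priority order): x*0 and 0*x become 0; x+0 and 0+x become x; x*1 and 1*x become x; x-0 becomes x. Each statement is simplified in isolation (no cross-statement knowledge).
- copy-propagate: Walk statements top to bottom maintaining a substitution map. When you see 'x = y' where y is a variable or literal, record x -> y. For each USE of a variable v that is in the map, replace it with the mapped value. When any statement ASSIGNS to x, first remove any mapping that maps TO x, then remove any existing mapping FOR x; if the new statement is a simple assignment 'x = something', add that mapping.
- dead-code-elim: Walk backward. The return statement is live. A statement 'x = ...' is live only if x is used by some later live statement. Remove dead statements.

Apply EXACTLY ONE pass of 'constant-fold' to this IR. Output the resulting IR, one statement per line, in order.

Answer: t = 8
c = t
d = t
z = d + 2
a = 10
b = 0
x = a
return t

Derivation:
Applying constant-fold statement-by-statement:
  [1] t = 8  (unchanged)
  [2] c = t  (unchanged)
  [3] d = t  (unchanged)
  [4] z = d + 2  (unchanged)
  [5] a = 2 + 8  -> a = 10
  [6] b = 0 - 0  -> b = 0
  [7] x = a  (unchanged)
  [8] return t  (unchanged)
Result (8 stmts):
  t = 8
  c = t
  d = t
  z = d + 2
  a = 10
  b = 0
  x = a
  return t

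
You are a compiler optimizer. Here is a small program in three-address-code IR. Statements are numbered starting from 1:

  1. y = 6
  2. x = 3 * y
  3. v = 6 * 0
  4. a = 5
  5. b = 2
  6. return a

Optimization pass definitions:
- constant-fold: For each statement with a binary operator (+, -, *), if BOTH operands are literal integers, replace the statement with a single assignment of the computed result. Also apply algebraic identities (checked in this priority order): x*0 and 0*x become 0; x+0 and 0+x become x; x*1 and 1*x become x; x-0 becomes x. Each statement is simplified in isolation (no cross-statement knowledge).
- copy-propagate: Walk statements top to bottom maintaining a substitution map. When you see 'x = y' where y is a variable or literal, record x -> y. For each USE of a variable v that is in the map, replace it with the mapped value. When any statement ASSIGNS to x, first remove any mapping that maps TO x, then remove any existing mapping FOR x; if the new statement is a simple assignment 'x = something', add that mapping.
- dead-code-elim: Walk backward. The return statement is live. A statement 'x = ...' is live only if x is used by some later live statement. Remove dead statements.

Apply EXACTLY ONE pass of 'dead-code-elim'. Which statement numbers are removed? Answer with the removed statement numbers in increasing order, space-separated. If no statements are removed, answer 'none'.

Answer: 1 2 3 5

Derivation:
Backward liveness scan:
Stmt 1 'y = 6': DEAD (y not in live set [])
Stmt 2 'x = 3 * y': DEAD (x not in live set [])
Stmt 3 'v = 6 * 0': DEAD (v not in live set [])
Stmt 4 'a = 5': KEEP (a is live); live-in = []
Stmt 5 'b = 2': DEAD (b not in live set ['a'])
Stmt 6 'return a': KEEP (return); live-in = ['a']
Removed statement numbers: [1, 2, 3, 5]
Surviving IR:
  a = 5
  return a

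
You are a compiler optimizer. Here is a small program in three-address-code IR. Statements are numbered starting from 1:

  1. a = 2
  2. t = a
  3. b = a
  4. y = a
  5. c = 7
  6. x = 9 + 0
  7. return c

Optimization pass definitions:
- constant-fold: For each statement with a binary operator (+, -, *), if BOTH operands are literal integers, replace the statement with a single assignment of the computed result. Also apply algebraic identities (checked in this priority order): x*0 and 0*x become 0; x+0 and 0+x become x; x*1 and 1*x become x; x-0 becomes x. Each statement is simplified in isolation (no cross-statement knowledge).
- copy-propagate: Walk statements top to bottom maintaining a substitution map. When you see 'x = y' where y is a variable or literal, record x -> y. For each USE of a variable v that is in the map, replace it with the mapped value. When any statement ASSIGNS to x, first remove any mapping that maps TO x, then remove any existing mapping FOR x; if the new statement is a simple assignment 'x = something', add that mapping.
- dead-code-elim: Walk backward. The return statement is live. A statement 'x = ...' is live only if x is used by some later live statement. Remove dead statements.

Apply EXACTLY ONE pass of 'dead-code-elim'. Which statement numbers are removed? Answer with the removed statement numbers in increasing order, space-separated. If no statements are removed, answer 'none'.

Answer: 1 2 3 4 6

Derivation:
Backward liveness scan:
Stmt 1 'a = 2': DEAD (a not in live set [])
Stmt 2 't = a': DEAD (t not in live set [])
Stmt 3 'b = a': DEAD (b not in live set [])
Stmt 4 'y = a': DEAD (y not in live set [])
Stmt 5 'c = 7': KEEP (c is live); live-in = []
Stmt 6 'x = 9 + 0': DEAD (x not in live set ['c'])
Stmt 7 'return c': KEEP (return); live-in = ['c']
Removed statement numbers: [1, 2, 3, 4, 6]
Surviving IR:
  c = 7
  return c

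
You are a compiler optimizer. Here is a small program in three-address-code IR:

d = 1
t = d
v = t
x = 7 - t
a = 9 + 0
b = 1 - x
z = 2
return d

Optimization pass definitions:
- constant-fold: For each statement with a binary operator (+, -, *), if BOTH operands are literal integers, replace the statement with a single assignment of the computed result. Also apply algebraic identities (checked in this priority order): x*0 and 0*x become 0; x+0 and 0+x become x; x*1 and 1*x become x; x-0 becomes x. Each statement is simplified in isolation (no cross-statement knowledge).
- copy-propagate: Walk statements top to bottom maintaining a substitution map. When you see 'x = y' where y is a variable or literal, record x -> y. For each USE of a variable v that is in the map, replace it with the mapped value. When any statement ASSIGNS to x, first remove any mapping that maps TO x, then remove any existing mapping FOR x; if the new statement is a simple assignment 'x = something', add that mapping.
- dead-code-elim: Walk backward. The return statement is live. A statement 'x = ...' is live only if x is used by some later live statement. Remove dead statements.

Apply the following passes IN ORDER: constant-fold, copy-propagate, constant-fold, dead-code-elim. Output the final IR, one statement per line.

Answer: return 1

Derivation:
Initial IR:
  d = 1
  t = d
  v = t
  x = 7 - t
  a = 9 + 0
  b = 1 - x
  z = 2
  return d
After constant-fold (8 stmts):
  d = 1
  t = d
  v = t
  x = 7 - t
  a = 9
  b = 1 - x
  z = 2
  return d
After copy-propagate (8 stmts):
  d = 1
  t = 1
  v = 1
  x = 7 - 1
  a = 9
  b = 1 - x
  z = 2
  return 1
After constant-fold (8 stmts):
  d = 1
  t = 1
  v = 1
  x = 6
  a = 9
  b = 1 - x
  z = 2
  return 1
After dead-code-elim (1 stmts):
  return 1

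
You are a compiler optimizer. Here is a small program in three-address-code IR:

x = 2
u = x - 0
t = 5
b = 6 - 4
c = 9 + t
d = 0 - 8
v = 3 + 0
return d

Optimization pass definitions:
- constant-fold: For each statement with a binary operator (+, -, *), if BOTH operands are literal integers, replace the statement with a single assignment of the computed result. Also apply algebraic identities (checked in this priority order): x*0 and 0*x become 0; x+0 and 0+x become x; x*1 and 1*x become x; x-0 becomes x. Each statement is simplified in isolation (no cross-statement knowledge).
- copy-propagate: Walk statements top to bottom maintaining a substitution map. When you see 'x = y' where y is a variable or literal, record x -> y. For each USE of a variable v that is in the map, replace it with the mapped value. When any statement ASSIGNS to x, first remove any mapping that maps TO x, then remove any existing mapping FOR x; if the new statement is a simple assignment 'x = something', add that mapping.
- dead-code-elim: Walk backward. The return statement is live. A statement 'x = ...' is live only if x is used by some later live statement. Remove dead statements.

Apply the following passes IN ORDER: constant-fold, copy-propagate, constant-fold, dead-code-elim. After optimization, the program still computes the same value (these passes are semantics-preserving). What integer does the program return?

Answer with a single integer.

Initial IR:
  x = 2
  u = x - 0
  t = 5
  b = 6 - 4
  c = 9 + t
  d = 0 - 8
  v = 3 + 0
  return d
After constant-fold (8 stmts):
  x = 2
  u = x
  t = 5
  b = 2
  c = 9 + t
  d = -8
  v = 3
  return d
After copy-propagate (8 stmts):
  x = 2
  u = 2
  t = 5
  b = 2
  c = 9 + 5
  d = -8
  v = 3
  return -8
After constant-fold (8 stmts):
  x = 2
  u = 2
  t = 5
  b = 2
  c = 14
  d = -8
  v = 3
  return -8
After dead-code-elim (1 stmts):
  return -8
Evaluate:
  x = 2  =>  x = 2
  u = x - 0  =>  u = 2
  t = 5  =>  t = 5
  b = 6 - 4  =>  b = 2
  c = 9 + t  =>  c = 14
  d = 0 - 8  =>  d = -8
  v = 3 + 0  =>  v = 3
  return d = -8

Answer: -8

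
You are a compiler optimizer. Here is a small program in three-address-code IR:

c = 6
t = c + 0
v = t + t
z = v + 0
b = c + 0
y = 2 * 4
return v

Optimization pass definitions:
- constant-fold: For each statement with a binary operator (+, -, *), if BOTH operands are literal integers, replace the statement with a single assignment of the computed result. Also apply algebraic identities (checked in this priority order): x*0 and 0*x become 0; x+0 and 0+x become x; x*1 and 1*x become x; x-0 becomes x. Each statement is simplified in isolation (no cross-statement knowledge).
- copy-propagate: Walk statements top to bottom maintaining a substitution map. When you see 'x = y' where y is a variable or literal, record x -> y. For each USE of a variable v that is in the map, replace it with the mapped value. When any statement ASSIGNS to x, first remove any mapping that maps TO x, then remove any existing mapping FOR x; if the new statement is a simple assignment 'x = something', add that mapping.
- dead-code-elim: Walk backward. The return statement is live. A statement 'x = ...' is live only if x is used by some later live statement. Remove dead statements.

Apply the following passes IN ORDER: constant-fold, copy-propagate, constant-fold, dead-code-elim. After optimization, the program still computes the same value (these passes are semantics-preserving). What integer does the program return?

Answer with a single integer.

Answer: 12

Derivation:
Initial IR:
  c = 6
  t = c + 0
  v = t + t
  z = v + 0
  b = c + 0
  y = 2 * 4
  return v
After constant-fold (7 stmts):
  c = 6
  t = c
  v = t + t
  z = v
  b = c
  y = 8
  return v
After copy-propagate (7 stmts):
  c = 6
  t = 6
  v = 6 + 6
  z = v
  b = 6
  y = 8
  return v
After constant-fold (7 stmts):
  c = 6
  t = 6
  v = 12
  z = v
  b = 6
  y = 8
  return v
After dead-code-elim (2 stmts):
  v = 12
  return v
Evaluate:
  c = 6  =>  c = 6
  t = c + 0  =>  t = 6
  v = t + t  =>  v = 12
  z = v + 0  =>  z = 12
  b = c + 0  =>  b = 6
  y = 2 * 4  =>  y = 8
  return v = 12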